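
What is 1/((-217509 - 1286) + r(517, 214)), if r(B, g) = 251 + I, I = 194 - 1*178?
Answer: -1/218528 ≈ -4.5761e-6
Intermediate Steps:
I = 16 (I = 194 - 178 = 16)
r(B, g) = 267 (r(B, g) = 251 + 16 = 267)
1/((-217509 - 1286) + r(517, 214)) = 1/((-217509 - 1286) + 267) = 1/(-218795 + 267) = 1/(-218528) = -1/218528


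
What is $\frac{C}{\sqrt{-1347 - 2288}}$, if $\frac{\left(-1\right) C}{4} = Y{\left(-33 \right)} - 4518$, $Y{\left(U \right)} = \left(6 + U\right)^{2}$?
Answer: $- \frac{15156 i \sqrt{3635}}{3635} \approx - 251.38 i$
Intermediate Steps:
$C = 15156$ ($C = - 4 \left(\left(6 - 33\right)^{2} - 4518\right) = - 4 \left(\left(-27\right)^{2} - 4518\right) = - 4 \left(729 - 4518\right) = \left(-4\right) \left(-3789\right) = 15156$)
$\frac{C}{\sqrt{-1347 - 2288}} = \frac{15156}{\sqrt{-1347 - 2288}} = \frac{15156}{\sqrt{-3635}} = \frac{15156}{i \sqrt{3635}} = 15156 \left(- \frac{i \sqrt{3635}}{3635}\right) = - \frac{15156 i \sqrt{3635}}{3635}$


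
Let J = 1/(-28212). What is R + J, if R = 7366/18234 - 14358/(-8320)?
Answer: 189892335713/89165718720 ≈ 2.1297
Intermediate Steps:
J = -1/28212 ≈ -3.5446e-5
R = 80772223/37926720 (R = 7366*(1/18234) - 14358*(-1/8320) = 3683/9117 + 7179/4160 = 80772223/37926720 ≈ 2.1297)
R + J = 80772223/37926720 - 1/28212 = 189892335713/89165718720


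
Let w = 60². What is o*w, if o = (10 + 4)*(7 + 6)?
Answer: 655200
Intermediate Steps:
w = 3600
o = 182 (o = 14*13 = 182)
o*w = 182*3600 = 655200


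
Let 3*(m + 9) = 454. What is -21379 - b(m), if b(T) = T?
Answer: -64564/3 ≈ -21521.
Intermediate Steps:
m = 427/3 (m = -9 + (⅓)*454 = -9 + 454/3 = 427/3 ≈ 142.33)
-21379 - b(m) = -21379 - 1*427/3 = -21379 - 427/3 = -64564/3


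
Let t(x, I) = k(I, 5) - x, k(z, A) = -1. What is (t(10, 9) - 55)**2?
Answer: 4356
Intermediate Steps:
t(x, I) = -1 - x
(t(10, 9) - 55)**2 = ((-1 - 1*10) - 55)**2 = ((-1 - 10) - 55)**2 = (-11 - 55)**2 = (-66)**2 = 4356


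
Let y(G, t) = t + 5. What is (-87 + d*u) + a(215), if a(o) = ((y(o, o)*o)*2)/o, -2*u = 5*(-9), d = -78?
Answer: -1402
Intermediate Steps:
y(G, t) = 5 + t
u = 45/2 (u = -5*(-9)/2 = -1/2*(-45) = 45/2 ≈ 22.500)
a(o) = 10 + 2*o (a(o) = (((5 + o)*o)*2)/o = ((o*(5 + o))*2)/o = (2*o*(5 + o))/o = 10 + 2*o)
(-87 + d*u) + a(215) = (-87 - 78*45/2) + (10 + 2*215) = (-87 - 1755) + (10 + 430) = -1842 + 440 = -1402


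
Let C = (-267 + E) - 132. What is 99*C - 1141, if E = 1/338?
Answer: -13736897/338 ≈ -40642.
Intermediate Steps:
E = 1/338 ≈ 0.0029586
C = -134861/338 (C = (-267 + 1/338) - 132 = -90245/338 - 132 = -134861/338 ≈ -399.00)
99*C - 1141 = 99*(-134861/338) - 1141 = -13351239/338 - 1141 = -13736897/338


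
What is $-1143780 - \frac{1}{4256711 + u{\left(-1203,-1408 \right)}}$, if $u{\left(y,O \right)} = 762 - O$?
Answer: $- \frac{4871222910181}{4258881} \approx -1.1438 \cdot 10^{6}$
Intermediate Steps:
$-1143780 - \frac{1}{4256711 + u{\left(-1203,-1408 \right)}} = -1143780 - \frac{1}{4256711 + \left(762 - -1408\right)} = -1143780 - \frac{1}{4256711 + \left(762 + 1408\right)} = -1143780 - \frac{1}{4256711 + 2170} = -1143780 - \frac{1}{4258881} = - \frac{4871222910181}{4258881}$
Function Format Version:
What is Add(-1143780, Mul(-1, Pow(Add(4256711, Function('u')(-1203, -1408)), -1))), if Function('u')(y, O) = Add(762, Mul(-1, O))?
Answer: Rational(-4871222910181, 4258881) ≈ -1.1438e+6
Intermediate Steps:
Add(-1143780, Mul(-1, Pow(Add(4256711, Function('u')(-1203, -1408)), -1))) = Add(-1143780, Mul(-1, Pow(Add(4256711, Add(762, Mul(-1, -1408))), -1))) = Add(-1143780, Mul(-1, Pow(Add(4256711, Add(762, 1408)), -1))) = Add(-1143780, Mul(-1, Pow(Add(4256711, 2170), -1))) = Add(-1143780, Mul(-1, Pow(4258881, -1))) = Add(-1143780, Mul(-1, Rational(1, 4258881))) = Add(-1143780, Rational(-1, 4258881)) = Rational(-4871222910181, 4258881)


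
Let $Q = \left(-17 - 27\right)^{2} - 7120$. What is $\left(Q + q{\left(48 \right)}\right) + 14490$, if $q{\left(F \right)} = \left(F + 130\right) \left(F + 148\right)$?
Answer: $44194$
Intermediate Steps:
$q{\left(F \right)} = \left(130 + F\right) \left(148 + F\right)$
$Q = -5184$ ($Q = \left(-44\right)^{2} - 7120 = 1936 - 7120 = -5184$)
$\left(Q + q{\left(48 \right)}\right) + 14490 = \left(-5184 + \left(19240 + 48^{2} + 278 \cdot 48\right)\right) + 14490 = \left(-5184 + \left(19240 + 2304 + 13344\right)\right) + 14490 = \left(-5184 + 34888\right) + 14490 = 29704 + 14490 = 44194$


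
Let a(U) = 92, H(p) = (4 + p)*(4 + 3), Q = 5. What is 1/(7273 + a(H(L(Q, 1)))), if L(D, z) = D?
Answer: 1/7365 ≈ 0.00013578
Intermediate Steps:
H(p) = 28 + 7*p (H(p) = (4 + p)*7 = 28 + 7*p)
1/(7273 + a(H(L(Q, 1)))) = 1/(7273 + 92) = 1/7365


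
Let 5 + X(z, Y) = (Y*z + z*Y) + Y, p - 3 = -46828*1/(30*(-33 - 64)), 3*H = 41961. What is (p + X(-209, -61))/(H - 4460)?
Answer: 37031339/13861785 ≈ 2.6715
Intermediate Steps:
H = 13987 (H = (⅓)*41961 = 13987)
p = 27779/1455 (p = 3 - 46828*1/(30*(-33 - 64)) = 3 - 46828/(30*(-97)) = 3 - 46828/(-2910) = 3 - 46828*(-1/2910) = 3 + 23414/1455 = 27779/1455 ≈ 19.092)
X(z, Y) = -5 + Y + 2*Y*z (X(z, Y) = -5 + ((Y*z + z*Y) + Y) = -5 + ((Y*z + Y*z) + Y) = -5 + (2*Y*z + Y) = -5 + (Y + 2*Y*z) = -5 + Y + 2*Y*z)
(p + X(-209, -61))/(H - 4460) = (27779/1455 + (-5 - 61 + 2*(-61)*(-209)))/(13987 - 4460) = (27779/1455 + (-5 - 61 + 25498))/9527 = (27779/1455 + 25432)*(1/9527) = (37031339/1455)*(1/9527) = 37031339/13861785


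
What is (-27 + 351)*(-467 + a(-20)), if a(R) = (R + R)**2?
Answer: 367092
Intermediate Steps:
a(R) = 4*R**2 (a(R) = (2*R)**2 = 4*R**2)
(-27 + 351)*(-467 + a(-20)) = (-27 + 351)*(-467 + 4*(-20)**2) = 324*(-467 + 4*400) = 324*(-467 + 1600) = 324*1133 = 367092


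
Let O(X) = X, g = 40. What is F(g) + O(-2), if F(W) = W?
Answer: 38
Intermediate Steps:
F(g) + O(-2) = 40 - 2 = 38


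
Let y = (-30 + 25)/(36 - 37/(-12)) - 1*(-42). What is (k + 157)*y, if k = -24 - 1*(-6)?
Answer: 2729682/469 ≈ 5820.2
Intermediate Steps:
k = -18 (k = -24 + 6 = -18)
y = 19638/469 (y = -5/(36 - 37*(-1/12)) + 42 = -5/(36 + 37/12) + 42 = -5/469/12 + 42 = -5*12/469 + 42 = -60/469 + 42 = 19638/469 ≈ 41.872)
(k + 157)*y = (-18 + 157)*(19638/469) = 139*(19638/469) = 2729682/469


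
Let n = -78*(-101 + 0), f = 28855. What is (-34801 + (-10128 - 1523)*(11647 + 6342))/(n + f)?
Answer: -209624640/36733 ≈ -5706.7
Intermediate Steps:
n = 7878 (n = -78*(-101) = 7878)
(-34801 + (-10128 - 1523)*(11647 + 6342))/(n + f) = (-34801 + (-10128 - 1523)*(11647 + 6342))/(7878 + 28855) = (-34801 - 11651*17989)/36733 = (-34801 - 209589839)*(1/36733) = -209624640*1/36733 = -209624640/36733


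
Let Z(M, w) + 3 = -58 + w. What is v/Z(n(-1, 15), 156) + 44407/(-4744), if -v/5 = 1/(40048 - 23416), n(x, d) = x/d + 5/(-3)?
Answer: -438530375/46848186 ≈ -9.3607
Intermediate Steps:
n(x, d) = -5/3 + x/d (n(x, d) = x/d + 5*(-1/3) = x/d - 5/3 = -5/3 + x/d)
v = -5/16632 (v = -5/(40048 - 23416) = -5/16632 ≈ -0.00030063)
Z(M, w) = -61 + w (Z(M, w) = -3 + (-58 + w) = -61 + w)
v/Z(n(-1, 15), 156) + 44407/(-4744) = -5/(16632*(-61 + 156)) + 44407/(-4744) = -5/16632/95 + 44407*(-1/4744) = -5/16632*1/95 - 44407/4744 = -1/316008 - 44407/4744 = -438530375/46848186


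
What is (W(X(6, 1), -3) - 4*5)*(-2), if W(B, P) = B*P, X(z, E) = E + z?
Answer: 82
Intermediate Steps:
(W(X(6, 1), -3) - 4*5)*(-2) = ((1 + 6)*(-3) - 4*5)*(-2) = (7*(-3) - 20)*(-2) = (-21 - 20)*(-2) = -41*(-2) = 82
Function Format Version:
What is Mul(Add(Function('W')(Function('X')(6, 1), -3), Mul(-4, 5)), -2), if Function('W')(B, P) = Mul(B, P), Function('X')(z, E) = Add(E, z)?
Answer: 82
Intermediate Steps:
Mul(Add(Function('W')(Function('X')(6, 1), -3), Mul(-4, 5)), -2) = Mul(Add(Mul(Add(1, 6), -3), Mul(-4, 5)), -2) = Mul(Add(Mul(7, -3), -20), -2) = Mul(Add(-21, -20), -2) = Mul(-41, -2) = 82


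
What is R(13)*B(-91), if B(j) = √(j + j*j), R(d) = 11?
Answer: 33*√910 ≈ 995.48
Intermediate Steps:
B(j) = √(j + j²)
R(13)*B(-91) = 11*√(-91*(1 - 91)) = 11*√(-91*(-90)) = 11*√8190 = 11*(3*√910) = 33*√910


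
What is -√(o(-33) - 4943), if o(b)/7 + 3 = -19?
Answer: -I*√5097 ≈ -71.393*I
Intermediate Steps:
o(b) = -154 (o(b) = -21 + 7*(-19) = -21 - 133 = -154)
-√(o(-33) - 4943) = -√(-154 - 4943) = -√(-5097) = -I*√5097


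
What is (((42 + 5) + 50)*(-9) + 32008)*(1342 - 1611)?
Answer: -8375315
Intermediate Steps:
(((42 + 5) + 50)*(-9) + 32008)*(1342 - 1611) = ((47 + 50)*(-9) + 32008)*(-269) = (97*(-9) + 32008)*(-269) = (-873 + 32008)*(-269) = 31135*(-269) = -8375315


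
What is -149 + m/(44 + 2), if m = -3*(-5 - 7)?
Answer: -3409/23 ≈ -148.22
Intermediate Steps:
m = 36 (m = -3*(-12) = 36)
-149 + m/(44 + 2) = -149 + 36/(44 + 2) = -149 + 36/46 = -149 + 36*(1/46) = -149 + 18/23 = -3409/23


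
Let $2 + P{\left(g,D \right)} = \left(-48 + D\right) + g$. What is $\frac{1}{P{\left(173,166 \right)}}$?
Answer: $\frac{1}{289} \approx 0.0034602$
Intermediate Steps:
$P{\left(g,D \right)} = -50 + D + g$ ($P{\left(g,D \right)} = -2 + \left(\left(-48 + D\right) + g\right) = -2 + \left(-48 + D + g\right) = -50 + D + g$)
$\frac{1}{P{\left(173,166 \right)}} = \frac{1}{-50 + 166 + 173} = \frac{1}{289}$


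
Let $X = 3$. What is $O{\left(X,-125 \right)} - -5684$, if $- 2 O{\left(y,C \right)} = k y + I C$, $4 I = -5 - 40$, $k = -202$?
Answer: $\frac{42271}{8} \approx 5283.9$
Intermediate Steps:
$I = - \frac{45}{4}$ ($I = \frac{-5 - 40}{4} = \frac{1}{4} \left(-45\right) = - \frac{45}{4} \approx -11.25$)
$O{\left(y,C \right)} = 101 y + \frac{45 C}{8}$ ($O{\left(y,C \right)} = - \frac{- 202 y - \frac{45 C}{4}}{2} = 101 y + \frac{45 C}{8}$)
$O{\left(X,-125 \right)} - -5684 = \left(101 \cdot 3 + \frac{45}{8} \left(-125\right)\right) - -5684 = \left(303 - \frac{5625}{8}\right) + 5684 = - \frac{3201}{8} + 5684 = \frac{42271}{8}$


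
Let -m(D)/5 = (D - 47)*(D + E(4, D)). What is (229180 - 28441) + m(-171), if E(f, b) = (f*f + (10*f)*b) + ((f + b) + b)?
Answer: -7792231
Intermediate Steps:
E(f, b) = f + f² + 2*b + 10*b*f (E(f, b) = (f² + 10*b*f) + ((b + f) + b) = (f² + 10*b*f) + (f + 2*b) = f + f² + 2*b + 10*b*f)
m(D) = -5*(-47 + D)*(20 + 43*D) (m(D) = -5*(D - 47)*(D + (4 + 4² + 2*D + 10*D*4)) = -5*(-47 + D)*(D + (4 + 16 + 2*D + 40*D)) = -5*(-47 + D)*(D + (20 + 42*D)) = -5*(-47 + D)*(20 + 43*D))
(229180 - 28441) + m(-171) = (229180 - 28441) + (4700 - 215*(-171)² + 10005*(-171)) = 200739 + (4700 - 215*29241 - 1710855) = 200739 + (4700 - 6286815 - 1710855) = 200739 - 7992970 = -7792231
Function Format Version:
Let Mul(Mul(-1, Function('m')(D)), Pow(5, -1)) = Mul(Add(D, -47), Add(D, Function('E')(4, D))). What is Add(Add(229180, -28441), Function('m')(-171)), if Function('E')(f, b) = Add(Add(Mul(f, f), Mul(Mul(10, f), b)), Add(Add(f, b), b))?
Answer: -7792231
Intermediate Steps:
Function('E')(f, b) = Add(f, Pow(f, 2), Mul(2, b), Mul(10, b, f)) (Function('E')(f, b) = Add(Add(Pow(f, 2), Mul(10, b, f)), Add(Add(b, f), b)) = Add(Add(Pow(f, 2), Mul(10, b, f)), Add(f, Mul(2, b))) = Add(f, Pow(f, 2), Mul(2, b), Mul(10, b, f)))
Function('m')(D) = Mul(-5, Add(-47, D), Add(20, Mul(43, D))) (Function('m')(D) = Mul(-5, Mul(Add(D, -47), Add(D, Add(4, Pow(4, 2), Mul(2, D), Mul(10, D, 4))))) = Mul(-5, Mul(Add(-47, D), Add(D, Add(4, 16, Mul(2, D), Mul(40, D))))) = Mul(-5, Mul(Add(-47, D), Add(D, Add(20, Mul(42, D))))) = Mul(-5, Mul(Add(-47, D), Add(20, Mul(43, D)))) = Mul(-5, Add(-47, D), Add(20, Mul(43, D))))
Add(Add(229180, -28441), Function('m')(-171)) = Add(Add(229180, -28441), Add(4700, Mul(-215, Pow(-171, 2)), Mul(10005, -171))) = Add(200739, Add(4700, Mul(-215, 29241), -1710855)) = Add(200739, Add(4700, -6286815, -1710855)) = Add(200739, -7992970) = -7792231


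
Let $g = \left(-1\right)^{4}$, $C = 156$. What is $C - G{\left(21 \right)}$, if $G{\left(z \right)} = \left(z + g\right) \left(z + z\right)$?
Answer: $-768$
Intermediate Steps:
$g = 1$
$G{\left(z \right)} = 2 z \left(1 + z\right)$ ($G{\left(z \right)} = \left(z + 1\right) \left(z + z\right) = \left(1 + z\right) 2 z = 2 z \left(1 + z\right)$)
$C - G{\left(21 \right)} = 156 - 2 \cdot 21 \left(1 + 21\right) = 156 - 2 \cdot 21 \cdot 22 = 156 - 924 = -768$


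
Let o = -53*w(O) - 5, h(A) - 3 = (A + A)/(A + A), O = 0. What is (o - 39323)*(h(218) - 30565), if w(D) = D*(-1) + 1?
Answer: 1203522741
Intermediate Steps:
w(D) = 1 - D (w(D) = -D + 1 = 1 - D)
h(A) = 4 (h(A) = 3 + (A + A)/(A + A) = 3 + (2*A)/((2*A)) = 3 + (2*A)*(1/(2*A)) = 3 + 1 = 4)
o = -58 (o = -53*(1 - 1*0) - 5 = -53*(1 + 0) - 5 = -53*1 - 5 = -53 - 5 = -58)
(o - 39323)*(h(218) - 30565) = (-58 - 39323)*(4 - 30565) = -39381*(-30561) = 1203522741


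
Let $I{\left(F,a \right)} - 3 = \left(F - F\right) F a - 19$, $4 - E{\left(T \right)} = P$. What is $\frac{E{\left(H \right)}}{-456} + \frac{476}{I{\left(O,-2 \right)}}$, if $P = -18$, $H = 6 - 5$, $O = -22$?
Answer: $- \frac{3397}{114} \approx -29.798$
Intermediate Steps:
$H = 1$ ($H = 6 - 5 = 1$)
$E{\left(T \right)} = 22$ ($E{\left(T \right)} = 4 - -18 = 4 + 18 = 22$)
$I{\left(F,a \right)} = -16$ ($I{\left(F,a \right)} = 3 + \left(\left(F - F\right) F a - 19\right) = 3 + \left(0 F a - 19\right) = 3 - \left(19 + 0 a\right) = 3 + \left(0 - 19\right) = 3 - 19 = -16$)
$\frac{E{\left(H \right)}}{-456} + \frac{476}{I{\left(O,-2 \right)}} = \frac{22}{-456} + \frac{476}{-16} = 22 \left(- \frac{1}{456}\right) + 476 \left(- \frac{1}{16}\right) = - \frac{11}{228} - \frac{119}{4} = - \frac{3397}{114}$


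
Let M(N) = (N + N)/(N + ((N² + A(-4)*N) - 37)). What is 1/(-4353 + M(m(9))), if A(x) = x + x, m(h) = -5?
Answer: -23/100129 ≈ -0.00022970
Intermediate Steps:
A(x) = 2*x
M(N) = 2*N/(-37 + N² - 7*N) (M(N) = (N + N)/(N + ((N² + (2*(-4))*N) - 37)) = (2*N)/(N + ((N² - 8*N) - 37)) = (2*N)/(N + (-37 + N² - 8*N)) = (2*N)/(-37 + N² - 7*N) = 2*N/(-37 + N² - 7*N))
1/(-4353 + M(m(9))) = 1/(-4353 + 2*(-5)/(-37 + (-5)² - 7*(-5))) = 1/(-4353 + 2*(-5)/(-37 + 25 + 35)) = 1/(-4353 + 2*(-5)/23) = 1/(-4353 + 2*(-5)*(1/23)) = 1/(-4353 - 10/23) = 1/(-100129/23) = -23/100129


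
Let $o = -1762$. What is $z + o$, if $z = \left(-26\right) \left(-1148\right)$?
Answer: $28086$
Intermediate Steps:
$z = 29848$
$z + o = 29848 - 1762 = 28086$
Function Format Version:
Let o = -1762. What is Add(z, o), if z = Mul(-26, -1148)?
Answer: 28086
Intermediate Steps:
z = 29848
Add(z, o) = Add(29848, -1762) = 28086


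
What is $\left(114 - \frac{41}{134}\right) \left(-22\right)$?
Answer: $- \frac{167585}{67} \approx -2501.3$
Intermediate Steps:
$\left(114 - \frac{41}{134}\right) \left(-22\right) = \frac{15235}{134} \left(-22\right) = - \frac{167585}{67}$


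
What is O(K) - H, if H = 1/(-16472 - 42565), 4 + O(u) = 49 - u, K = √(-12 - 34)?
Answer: 2656666/59037 - I*√46 ≈ 45.0 - 6.7823*I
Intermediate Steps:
K = I*√46 (K = √(-46) = I*√46 ≈ 6.7823*I)
O(u) = 45 - u (O(u) = -4 + (49 - u) = 45 - u)
H = -1/59037 (H = 1/(-59037) = -1/59037 ≈ -1.6939e-5)
O(K) - H = (45 - I*√46) - 1*(-1/59037) = (45 - I*√46) + 1/59037 = 2656666/59037 - I*√46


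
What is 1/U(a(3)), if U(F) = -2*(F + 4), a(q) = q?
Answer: -1/14 ≈ -0.071429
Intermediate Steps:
U(F) = -8 - 2*F (U(F) = -2*(4 + F) = -8 - 2*F)
1/U(a(3)) = 1/(-8 - 2*3) = 1/(-8 - 6) = 1/(-14) = -1/14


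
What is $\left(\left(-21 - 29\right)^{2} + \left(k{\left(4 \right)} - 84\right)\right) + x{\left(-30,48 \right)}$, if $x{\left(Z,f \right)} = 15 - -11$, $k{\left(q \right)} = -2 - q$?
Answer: $2436$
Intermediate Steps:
$x{\left(Z,f \right)} = 26$ ($x{\left(Z,f \right)} = 15 + 11 = 26$)
$\left(\left(-21 - 29\right)^{2} + \left(k{\left(4 \right)} - 84\right)\right) + x{\left(-30,48 \right)} = \left(\left(-21 - 29\right)^{2} - 90\right) + 26 = \left(\left(-50\right)^{2} - 90\right) + 26 = \left(2500 - 90\right) + 26 = 2410 + 26 = 2436$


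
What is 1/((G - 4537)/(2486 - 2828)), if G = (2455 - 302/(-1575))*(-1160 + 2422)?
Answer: -538650/4872916099 ≈ -0.00011054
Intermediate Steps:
G = 4880061874/1575 (G = (2455 - 302*(-1/1575))*1262 = (2455 + 302/1575)*1262 = (3866927/1575)*1262 = 4880061874/1575 ≈ 3.0985e+6)
1/((G - 4537)/(2486 - 2828)) = 1/((4880061874/1575 - 4537)/(2486 - 2828)) = 1/((4872916099/1575)/(-342)) = 1/((4872916099/1575)*(-1/342)) = 1/(-4872916099/538650) = -538650/4872916099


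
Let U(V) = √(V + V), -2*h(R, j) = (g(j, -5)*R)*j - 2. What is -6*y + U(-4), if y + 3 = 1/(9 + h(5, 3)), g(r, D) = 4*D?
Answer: 1437/80 + 2*I*√2 ≈ 17.962 + 2.8284*I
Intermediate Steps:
h(R, j) = 1 + 10*R*j (h(R, j) = -(((4*(-5))*R)*j - 2)/2 = -((-20*R)*j - 2)/2 = -(-20*R*j - 2)/2 = -(-2 - 20*R*j)/2 = 1 + 10*R*j)
y = -479/160 (y = -3 + 1/(9 + (1 + 10*5*3)) = -3 + 1/(9 + (1 + 150)) = -3 + 1/(9 + 151) = -3 + 1/160 = -479/160 ≈ -2.9938)
U(V) = √2*√V (U(V) = √(2*V) = √2*√V)
-6*y + U(-4) = -6*(-479/160) + √2*√(-4) = 1437/80 + √2*(2*I) = 1437/80 + 2*I*√2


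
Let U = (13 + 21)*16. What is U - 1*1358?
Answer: -814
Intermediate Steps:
U = 544 (U = 34*16 = 544)
U - 1*1358 = 544 - 1*1358 = 544 - 1358 = -814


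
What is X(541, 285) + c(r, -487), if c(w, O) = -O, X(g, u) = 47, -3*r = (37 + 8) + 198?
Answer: 534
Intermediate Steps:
r = -81 (r = -((37 + 8) + 198)/3 = -(45 + 198)/3 = -1/3*243 = -81)
X(541, 285) + c(r, -487) = 47 - 1*(-487) = 47 + 487 = 534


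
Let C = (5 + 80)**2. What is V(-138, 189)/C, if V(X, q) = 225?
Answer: 9/289 ≈ 0.031142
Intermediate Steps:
C = 7225 (C = 85**2 = 7225)
V(-138, 189)/C = 225/7225 = 225*(1/7225) = 9/289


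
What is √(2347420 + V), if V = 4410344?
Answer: 2*√1689441 ≈ 2599.6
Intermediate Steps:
√(2347420 + V) = √(2347420 + 4410344) = √6757764 = 2*√1689441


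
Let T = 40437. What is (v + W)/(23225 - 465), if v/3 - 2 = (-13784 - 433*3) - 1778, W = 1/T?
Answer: -511295537/230086530 ≈ -2.2222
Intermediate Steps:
W = 1/40437 ≈ 2.4730e-5
v = -50577 (v = 6 + 3*((-13784 - 433*3) - 1778) = 6 + 3*((-13784 - 1299) - 1778) = 6 + 3*(-15083 - 1778) = 6 + 3*(-16861) = 6 - 50583 = -50577)
(v + W)/(23225 - 465) = (-50577 + 1/40437)/(23225 - 465) = -2045182148/40437/22760 = -2045182148/40437*1/22760 = -511295537/230086530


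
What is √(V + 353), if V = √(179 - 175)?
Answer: √355 ≈ 18.841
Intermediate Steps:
V = 2 (V = √4 = 2)
√(V + 353) = √(2 + 353) = √355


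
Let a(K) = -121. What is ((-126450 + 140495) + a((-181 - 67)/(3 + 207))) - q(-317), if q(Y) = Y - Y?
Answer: 13924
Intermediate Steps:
q(Y) = 0
((-126450 + 140495) + a((-181 - 67)/(3 + 207))) - q(-317) = ((-126450 + 140495) - 121) - 1*0 = (14045 - 121) + 0 = 13924 + 0 = 13924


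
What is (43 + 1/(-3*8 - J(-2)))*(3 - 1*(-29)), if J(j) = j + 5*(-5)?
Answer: 4160/3 ≈ 1386.7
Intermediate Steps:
J(j) = -25 + j (J(j) = j - 25 = -25 + j)
(43 + 1/(-3*8 - J(-2)))*(3 - 1*(-29)) = (43 + 1/(-3*8 - (-25 - 2)))*(3 - 1*(-29)) = (43 + 1/(-24 - 1*(-27)))*(3 + 29) = (43 + 1/(-24 + 27))*32 = (43 + 1/3)*32 = (130/3)*32 = 4160/3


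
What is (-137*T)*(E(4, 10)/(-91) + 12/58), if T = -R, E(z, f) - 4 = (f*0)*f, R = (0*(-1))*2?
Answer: 0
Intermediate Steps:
R = 0 (R = 0*2 = 0)
E(z, f) = 4 (E(z, f) = 4 + (f*0)*f = 4 + 0*f = 4 + 0 = 4)
T = 0 (T = -1*0 = 0)
(-137*T)*(E(4, 10)/(-91) + 12/58) = (-137*0)*(4/(-91) + 12/58) = 0*(4*(-1/91) + 12*(1/58)) = 0*(-4/91 + 6/29) = 0*(430/2639) = 0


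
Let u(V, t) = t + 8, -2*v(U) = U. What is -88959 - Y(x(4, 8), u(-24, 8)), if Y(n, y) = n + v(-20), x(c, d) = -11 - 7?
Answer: -88951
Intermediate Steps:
v(U) = -U/2
x(c, d) = -18
u(V, t) = 8 + t
Y(n, y) = 10 + n (Y(n, y) = n - ½*(-20) = n + 10 = 10 + n)
-88959 - Y(x(4, 8), u(-24, 8)) = -88959 - (10 - 18) = -88959 - 1*(-8) = -88959 + 8 = -88951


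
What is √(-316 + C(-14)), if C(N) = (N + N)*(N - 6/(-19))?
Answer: 2*√6061/19 ≈ 8.1950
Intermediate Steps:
C(N) = 2*N*(6/19 + N) (C(N) = (2*N)*(N - 6*(-1/19)) = (2*N)*(N + 6/19) = (2*N)*(6/19 + N) = 2*N*(6/19 + N))
√(-316 + C(-14)) = √(-316 + (2/19)*(-14)*(6 + 19*(-14))) = √(-316 + (2/19)*(-14)*(6 - 266)) = √(-316 + (2/19)*(-14)*(-260)) = √(-316 + 7280/19) = √(1276/19) = 2*√6061/19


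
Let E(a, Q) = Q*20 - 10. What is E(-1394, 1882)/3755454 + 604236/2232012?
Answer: 98048796446/349259099727 ≈ 0.28073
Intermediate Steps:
E(a, Q) = -10 + 20*Q (E(a, Q) = 20*Q - 10 = -10 + 20*Q)
E(-1394, 1882)/3755454 + 604236/2232012 = (-10 + 20*1882)/3755454 + 604236/2232012 = (-10 + 37640)*(1/3755454) + 604236*(1/2232012) = 37630*(1/3755454) + 50353/186001 = 18815/1877727 + 50353/186001 = 98048796446/349259099727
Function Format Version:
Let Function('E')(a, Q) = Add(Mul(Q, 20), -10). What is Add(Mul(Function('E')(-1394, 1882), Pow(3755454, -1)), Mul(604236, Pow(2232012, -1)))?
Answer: Rational(98048796446, 349259099727) ≈ 0.28073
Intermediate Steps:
Function('E')(a, Q) = Add(-10, Mul(20, Q)) (Function('E')(a, Q) = Add(Mul(20, Q), -10) = Add(-10, Mul(20, Q)))
Add(Mul(Function('E')(-1394, 1882), Pow(3755454, -1)), Mul(604236, Pow(2232012, -1))) = Add(Mul(Add(-10, Mul(20, 1882)), Pow(3755454, -1)), Mul(604236, Pow(2232012, -1))) = Add(Mul(Add(-10, 37640), Rational(1, 3755454)), Mul(604236, Rational(1, 2232012))) = Add(Mul(37630, Rational(1, 3755454)), Rational(50353, 186001)) = Add(Rational(18815, 1877727), Rational(50353, 186001)) = Rational(98048796446, 349259099727)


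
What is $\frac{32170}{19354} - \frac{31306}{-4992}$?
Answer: $\frac{191622241}{24153792} \approx 7.9334$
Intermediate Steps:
$\frac{32170}{19354} - \frac{31306}{-4992} = 32170 \cdot \frac{1}{19354} - - \frac{15653}{2496} = \frac{16085}{9677} + \frac{15653}{2496} = \frac{191622241}{24153792}$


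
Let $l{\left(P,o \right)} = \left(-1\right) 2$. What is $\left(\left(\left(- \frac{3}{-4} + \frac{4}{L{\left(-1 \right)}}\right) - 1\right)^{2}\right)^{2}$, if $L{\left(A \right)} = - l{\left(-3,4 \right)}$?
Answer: $\frac{2401}{256} \approx 9.3789$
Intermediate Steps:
$l{\left(P,o \right)} = -2$
$L{\left(A \right)} = 2$ ($L{\left(A \right)} = \left(-1\right) \left(-2\right) = 2$)
$\left(\left(\left(- \frac{3}{-4} + \frac{4}{L{\left(-1 \right)}}\right) - 1\right)^{2}\right)^{2} = \left(\left(\left(- \frac{3}{-4} + \frac{4}{2}\right) - 1\right)^{2}\right)^{2} = \left(\left(\left(\left(-3\right) \left(- \frac{1}{4}\right) + 4 \cdot \frac{1}{2}\right) - 1\right)^{2}\right)^{2} = \left(\left(\left(\frac{3}{4} + 2\right) - 1\right)^{2}\right)^{2} = \left(\left(\frac{11}{4} - 1\right)^{2}\right)^{2} = \left(\left(\frac{7}{4}\right)^{2}\right)^{2} = \left(\frac{49}{16}\right)^{2} = \frac{2401}{256}$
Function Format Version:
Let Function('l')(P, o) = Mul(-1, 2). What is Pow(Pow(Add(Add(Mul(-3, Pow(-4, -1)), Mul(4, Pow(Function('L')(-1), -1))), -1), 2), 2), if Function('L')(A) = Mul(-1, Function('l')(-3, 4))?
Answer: Rational(2401, 256) ≈ 9.3789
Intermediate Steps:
Function('l')(P, o) = -2
Function('L')(A) = 2 (Function('L')(A) = Mul(-1, -2) = 2)
Pow(Pow(Add(Add(Mul(-3, Pow(-4, -1)), Mul(4, Pow(Function('L')(-1), -1))), -1), 2), 2) = Pow(Pow(Add(Add(Mul(-3, Pow(-4, -1)), Mul(4, Pow(2, -1))), -1), 2), 2) = Pow(Pow(Add(Add(Mul(-3, Rational(-1, 4)), Mul(4, Rational(1, 2))), -1), 2), 2) = Pow(Pow(Add(Add(Rational(3, 4), 2), -1), 2), 2) = Pow(Pow(Add(Rational(11, 4), -1), 2), 2) = Pow(Pow(Rational(7, 4), 2), 2) = Pow(Rational(49, 16), 2) = Rational(2401, 256)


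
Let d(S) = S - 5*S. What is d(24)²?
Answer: 9216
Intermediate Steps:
d(S) = -4*S
d(24)² = (-4*24)² = (-96)² = 9216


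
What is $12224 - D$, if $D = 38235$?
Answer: $-26011$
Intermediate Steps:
$12224 - D = 12224 - 38235 = -26011$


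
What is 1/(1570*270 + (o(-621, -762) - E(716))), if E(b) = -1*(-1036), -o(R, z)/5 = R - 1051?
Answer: 1/431224 ≈ 2.3190e-6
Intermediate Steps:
o(R, z) = 5255 - 5*R (o(R, z) = -5*(R - 1051) = -5*(-1051 + R) = 5255 - 5*R)
E(b) = 1036
1/(1570*270 + (o(-621, -762) - E(716))) = 1/(1570*270 + ((5255 - 5*(-621)) - 1*1036)) = 1/(423900 + ((5255 + 3105) - 1036)) = 1/(423900 + (8360 - 1036)) = 1/(423900 + 7324) = 1/431224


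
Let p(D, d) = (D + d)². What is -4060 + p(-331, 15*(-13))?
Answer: 272616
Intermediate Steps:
-4060 + p(-331, 15*(-13)) = -4060 + (-331 + 15*(-13))² = -4060 + (-331 - 195)² = -4060 + (-526)² = -4060 + 276676 = 272616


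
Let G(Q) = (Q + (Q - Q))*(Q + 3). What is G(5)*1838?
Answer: 73520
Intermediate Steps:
G(Q) = Q*(3 + Q) (G(Q) = (Q + 0)*(3 + Q) = Q*(3 + Q))
G(5)*1838 = (5*(3 + 5))*1838 = (5*8)*1838 = 40*1838 = 73520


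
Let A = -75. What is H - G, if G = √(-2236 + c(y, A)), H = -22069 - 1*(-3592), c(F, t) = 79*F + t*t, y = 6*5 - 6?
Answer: -18477 - √5285 ≈ -18550.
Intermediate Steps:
y = 24 (y = 30 - 6 = 24)
c(F, t) = t² + 79*F (c(F, t) = 79*F + t² = t² + 79*F)
H = -18477 (H = -22069 + 3592 = -18477)
G = √5285 (G = √(-2236 + ((-75)² + 79*24)) = √(-2236 + (5625 + 1896)) = √(-2236 + 7521) = √5285 ≈ 72.698)
H - G = -18477 - √5285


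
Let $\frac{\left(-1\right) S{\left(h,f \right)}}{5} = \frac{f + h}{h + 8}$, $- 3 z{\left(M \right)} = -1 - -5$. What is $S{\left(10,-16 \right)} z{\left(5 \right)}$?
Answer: $- \frac{20}{9} \approx -2.2222$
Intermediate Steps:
$z{\left(M \right)} = - \frac{4}{3}$ ($z{\left(M \right)} = - \frac{-1 - -5}{3} = - \frac{-1 + 5}{3} = \left(- \frac{1}{3}\right) 4 = - \frac{4}{3}$)
$S{\left(h,f \right)} = - \frac{5 \left(f + h\right)}{8 + h}$ ($S{\left(h,f \right)} = - 5 \frac{f + h}{h + 8} = - 5 \frac{f + h}{8 + h} = - \frac{5 \left(f + h\right)}{8 + h}$)
$S{\left(10,-16 \right)} z{\left(5 \right)} = \frac{5 \left(\left(-1\right) \left(-16\right) - 10\right)}{8 + 10} \left(- \frac{4}{3}\right) = \frac{5 \left(16 - 10\right)}{18} \left(- \frac{4}{3}\right) = 5 \cdot \frac{1}{18} \cdot 6 \left(- \frac{4}{3}\right) = \frac{5}{3} \left(- \frac{4}{3}\right) = - \frac{20}{9}$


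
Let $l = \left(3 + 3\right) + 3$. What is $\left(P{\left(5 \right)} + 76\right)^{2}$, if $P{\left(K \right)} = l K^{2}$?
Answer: $90601$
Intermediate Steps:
$l = 9$ ($l = 6 + 3 = 9$)
$P{\left(K \right)} = 9 K^{2}$
$\left(P{\left(5 \right)} + 76\right)^{2} = \left(9 \cdot 5^{2} + 76\right)^{2} = \left(9 \cdot 25 + 76\right)^{2} = \left(225 + 76\right)^{2} = 301^{2} = 90601$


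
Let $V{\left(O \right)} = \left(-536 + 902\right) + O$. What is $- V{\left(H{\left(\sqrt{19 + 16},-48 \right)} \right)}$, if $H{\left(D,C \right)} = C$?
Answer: $-318$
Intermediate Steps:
$V{\left(O \right)} = 366 + O$
$- V{\left(H{\left(\sqrt{19 + 16},-48 \right)} \right)} = - (366 - 48) = \left(-1\right) 318 = -318$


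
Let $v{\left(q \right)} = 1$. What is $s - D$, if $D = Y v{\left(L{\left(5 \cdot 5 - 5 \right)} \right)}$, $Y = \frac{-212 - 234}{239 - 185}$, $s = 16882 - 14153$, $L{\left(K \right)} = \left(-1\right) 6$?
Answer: $\frac{73906}{27} \approx 2737.3$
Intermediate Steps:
$L{\left(K \right)} = -6$
$s = 2729$ ($s = 16882 - 14153 = 2729$)
$Y = - \frac{223}{27}$ ($Y = - \frac{446}{54} = \left(-446\right) \frac{1}{54} = - \frac{223}{27} \approx -8.2593$)
$D = - \frac{223}{27}$ ($D = \left(- \frac{223}{27}\right) 1 = - \frac{223}{27} \approx -8.2593$)
$s - D = 2729 - - \frac{223}{27} = 2729 + \frac{223}{27} = \frac{73906}{27}$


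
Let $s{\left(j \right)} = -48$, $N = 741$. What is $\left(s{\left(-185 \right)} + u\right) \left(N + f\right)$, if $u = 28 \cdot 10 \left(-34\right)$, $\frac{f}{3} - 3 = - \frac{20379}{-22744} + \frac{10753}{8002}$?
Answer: $- \frac{82357177716060}{11374843} \approx -7.2403 \cdot 10^{6}$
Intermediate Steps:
$f = \frac{1430447181}{90998744}$ ($f = 9 + 3 \left(- \frac{20379}{-22744} + \frac{10753}{8002}\right) = 9 + 3 \left(\left(-20379\right) \left(- \frac{1}{22744}\right) + 10753 \cdot \frac{1}{8002}\right) = 9 + 3 \left(\frac{20379}{22744} + \frac{10753}{8002}\right) = 9 + 3 \cdot \frac{203819495}{90998744} = 9 + \frac{611458485}{90998744} = \frac{1430447181}{90998744} \approx 15.719$)
$u = -9520$ ($u = 280 \left(-34\right) = -9520$)
$\left(s{\left(-185 \right)} + u\right) \left(N + f\right) = \left(-48 - 9520\right) \left(741 + \frac{1430447181}{90998744}\right) = \left(-9568\right) \frac{68860516485}{90998744} = - \frac{82357177716060}{11374843}$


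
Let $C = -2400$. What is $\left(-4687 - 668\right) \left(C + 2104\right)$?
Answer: $1585080$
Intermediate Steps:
$\left(-4687 - 668\right) \left(C + 2104\right) = \left(-4687 - 668\right) \left(-2400 + 2104\right) = \left(-5355\right) \left(-296\right) = 1585080$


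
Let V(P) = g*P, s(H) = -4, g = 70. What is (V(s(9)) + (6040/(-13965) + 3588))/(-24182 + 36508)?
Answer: 4619018/17213259 ≈ 0.26834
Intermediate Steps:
V(P) = 70*P
(V(s(9)) + (6040/(-13965) + 3588))/(-24182 + 36508) = (70*(-4) + (6040/(-13965) + 3588))/(-24182 + 36508) = (-280 + (6040*(-1/13965) + 3588))/12326 = (-280 + (-1208/2793 + 3588))*(1/12326) = (-280 + 10020076/2793)*(1/12326) = (9238036/2793)*(1/12326) = 4619018/17213259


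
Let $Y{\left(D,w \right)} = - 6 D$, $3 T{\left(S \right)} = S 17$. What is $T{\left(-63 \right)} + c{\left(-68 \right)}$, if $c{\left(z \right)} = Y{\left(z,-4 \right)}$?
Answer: $51$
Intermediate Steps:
$T{\left(S \right)} = \frac{17 S}{3}$ ($T{\left(S \right)} = \frac{S 17}{3} = \frac{17 S}{3}$)
$c{\left(z \right)} = - 6 z$
$T{\left(-63 \right)} + c{\left(-68 \right)} = \frac{17}{3} \left(-63\right) - -408 = -357 + 408 = 51$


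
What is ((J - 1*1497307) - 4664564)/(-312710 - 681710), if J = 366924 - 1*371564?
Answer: 6166511/994420 ≈ 6.2011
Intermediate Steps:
J = -4640 (J = 366924 - 371564 = -4640)
((J - 1*1497307) - 4664564)/(-312710 - 681710) = ((-4640 - 1*1497307) - 4664564)/(-312710 - 681710) = ((-4640 - 1497307) - 4664564)/(-994420) = (-1501947 - 4664564)*(-1/994420) = -6166511*(-1/994420) = 6166511/994420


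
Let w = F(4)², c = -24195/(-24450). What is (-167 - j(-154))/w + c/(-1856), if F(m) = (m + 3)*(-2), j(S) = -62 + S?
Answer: 754707/3025280 ≈ 0.24947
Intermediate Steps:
c = 1613/1630 (c = -24195*(-1/24450) = 1613/1630 ≈ 0.98957)
F(m) = -6 - 2*m (F(m) = (3 + m)*(-2) = -6 - 2*m)
w = 196 (w = (-6 - 2*4)² = (-6 - 8)² = (-14)² = 196)
(-167 - j(-154))/w + c/(-1856) = (-167 - (-62 - 154))/196 + (1613/1630)/(-1856) = (-167 - 1*(-216))*(1/196) + (1613/1630)*(-1/1856) = (-167 + 216)*(1/196) - 1613/3025280 = 49*(1/196) - 1613/3025280 = ¼ - 1613/3025280 = 754707/3025280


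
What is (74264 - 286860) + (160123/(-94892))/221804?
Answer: -4474598401176251/21047425168 ≈ -2.1260e+5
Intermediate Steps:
(74264 - 286860) + (160123/(-94892))/221804 = -212596 + (160123*(-1/94892))*(1/221804) = -212596 - 160123/94892*1/221804 = -212596 - 160123/21047425168 = -4474598401176251/21047425168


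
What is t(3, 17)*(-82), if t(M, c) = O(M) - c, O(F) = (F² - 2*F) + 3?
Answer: 902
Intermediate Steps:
O(F) = 3 + F² - 2*F
t(M, c) = 3 + M² - c - 2*M (t(M, c) = (3 + M² - 2*M) - c = 3 + M² - c - 2*M)
t(3, 17)*(-82) = (3 + 3² - 1*17 - 2*3)*(-82) = (3 + 9 - 17 - 6)*(-82) = -11*(-82) = 902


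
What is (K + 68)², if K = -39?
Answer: 841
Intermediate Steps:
(K + 68)² = (-39 + 68)² = 29² = 841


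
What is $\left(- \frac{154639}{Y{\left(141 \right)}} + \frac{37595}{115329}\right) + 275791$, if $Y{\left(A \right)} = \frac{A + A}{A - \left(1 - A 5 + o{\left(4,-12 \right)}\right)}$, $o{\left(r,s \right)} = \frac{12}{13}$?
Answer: $- \frac{8788104987591}{46977346} \approx -1.8707 \cdot 10^{5}$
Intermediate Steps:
$o{\left(r,s \right)} = \frac{12}{13}$ ($o{\left(r,s \right)} = 12 \cdot \frac{1}{13} = \frac{12}{13}$)
$Y{\left(A \right)} = \frac{2 A}{- \frac{25}{13} + 6 A}$ ($Y{\left(A \right)} = \frac{A + A}{A + \left(\left(-1 + A 5\right) - \frac{12}{13}\right)} = \frac{2 A}{A + \left(\left(-1 + 5 A\right) - \frac{12}{13}\right)} = \frac{2 A}{A + \left(- \frac{25}{13} + 5 A\right)} = \frac{2 A}{- \frac{25}{13} + 6 A}$)
$\left(- \frac{154639}{Y{\left(141 \right)}} + \frac{37595}{115329}\right) + 275791 = \left(- \frac{154639}{26 \cdot 141 \frac{1}{-25 + 78 \cdot 141}} + \frac{37595}{115329}\right) + 275791 = \left(- \frac{154639}{26 \cdot 141 \frac{1}{-25 + 10998}} + 37595 \cdot \frac{1}{115329}\right) + 275791 = \left(- \frac{154639}{26 \cdot 141 \cdot \frac{1}{10973}} + \frac{37595}{115329}\right) + 275791 = \left(- \frac{154639}{\frac{3666}{10973}} + \frac{37595}{115329}\right) + 275791 = \left(\left(-154639\right) \frac{10973}{3666} + \frac{37595}{115329}\right) + 275791 = \left(- \frac{1696853747}{3666} + \frac{37595}{115329}\right) + 275791 = - \frac{21744034218277}{46977346} + 275791 = - \frac{8788104987591}{46977346}$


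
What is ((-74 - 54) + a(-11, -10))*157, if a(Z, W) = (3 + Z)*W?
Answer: -7536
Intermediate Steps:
a(Z, W) = W*(3 + Z)
((-74 - 54) + a(-11, -10))*157 = ((-74 - 54) - 10*(3 - 11))*157 = (-128 - 10*(-8))*157 = (-128 + 80)*157 = -48*157 = -7536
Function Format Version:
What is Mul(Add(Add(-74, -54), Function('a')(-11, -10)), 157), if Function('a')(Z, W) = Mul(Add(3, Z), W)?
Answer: -7536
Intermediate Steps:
Function('a')(Z, W) = Mul(W, Add(3, Z))
Mul(Add(Add(-74, -54), Function('a')(-11, -10)), 157) = Mul(Add(Add(-74, -54), Mul(-10, Add(3, -11))), 157) = Mul(Add(-128, Mul(-10, -8)), 157) = Mul(Add(-128, 80), 157) = Mul(-48, 157) = -7536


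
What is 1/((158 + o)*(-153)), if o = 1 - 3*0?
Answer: -1/24327 ≈ -4.1107e-5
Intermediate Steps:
o = 1 (o = 1 + 0 = 1)
1/((158 + o)*(-153)) = 1/((158 + 1)*(-153)) = 1/(159*(-153)) = 1/(-24327) = -1/24327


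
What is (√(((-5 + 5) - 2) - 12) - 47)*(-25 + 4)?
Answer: 987 - 21*I*√14 ≈ 987.0 - 78.575*I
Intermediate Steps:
(√(((-5 + 5) - 2) - 12) - 47)*(-25 + 4) = (√((0 - 2) - 12) - 47)*(-21) = (√(-2 - 12) - 47)*(-21) = (√(-14) - 47)*(-21) = (I*√14 - 47)*(-21) = (-47 + I*√14)*(-21) = 987 - 21*I*√14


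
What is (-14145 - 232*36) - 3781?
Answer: -26278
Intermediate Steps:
(-14145 - 232*36) - 3781 = (-14145 - 8352) - 3781 = -22497 - 3781 = -26278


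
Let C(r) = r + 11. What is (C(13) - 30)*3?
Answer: -18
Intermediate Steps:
C(r) = 11 + r
(C(13) - 30)*3 = ((11 + 13) - 30)*3 = (24 - 30)*3 = -6*3 = -18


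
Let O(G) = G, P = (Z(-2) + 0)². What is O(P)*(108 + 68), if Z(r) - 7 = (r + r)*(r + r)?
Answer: 93104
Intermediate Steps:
Z(r) = 7 + 4*r² (Z(r) = 7 + (r + r)*(r + r) = 7 + (2*r)*(2*r) = 7 + 4*r²)
P = 529 (P = ((7 + 4*(-2)²) + 0)² = ((7 + 4*4) + 0)² = ((7 + 16) + 0)² = (23 + 0)² = 23² = 529)
O(P)*(108 + 68) = 529*(108 + 68) = 529*176 = 93104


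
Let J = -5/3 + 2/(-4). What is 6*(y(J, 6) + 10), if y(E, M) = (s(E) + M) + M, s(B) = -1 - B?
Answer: 139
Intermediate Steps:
J = -13/6 (J = -5*⅓ + 2*(-¼) = -5/3 - ½ = -13/6 ≈ -2.1667)
y(E, M) = -1 - E + 2*M (y(E, M) = ((-1 - E) + M) + M = (-1 + M - E) + M = -1 - E + 2*M)
6*(y(J, 6) + 10) = 6*((-1 - 1*(-13/6) + 2*6) + 10) = 6*((-1 + 13/6 + 12) + 10) = 6*(79/6 + 10) = 6*(139/6) = 139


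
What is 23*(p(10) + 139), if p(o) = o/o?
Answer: 3220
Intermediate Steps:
p(o) = 1
23*(p(10) + 139) = 23*(1 + 139) = 23*140 = 3220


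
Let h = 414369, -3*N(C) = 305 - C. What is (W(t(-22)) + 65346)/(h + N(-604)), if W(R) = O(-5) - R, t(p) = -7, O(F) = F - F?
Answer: 65353/414066 ≈ 0.15783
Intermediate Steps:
N(C) = -305/3 + C/3 (N(C) = -(305 - C)/3 = -305/3 + C/3)
O(F) = 0
W(R) = -R (W(R) = 0 - R = -R)
(W(t(-22)) + 65346)/(h + N(-604)) = (-1*(-7) + 65346)/(414369 + (-305/3 + (⅓)*(-604))) = (7 + 65346)/(414369 + (-305/3 - 604/3)) = 65353/(414369 - 303) = 65353/414066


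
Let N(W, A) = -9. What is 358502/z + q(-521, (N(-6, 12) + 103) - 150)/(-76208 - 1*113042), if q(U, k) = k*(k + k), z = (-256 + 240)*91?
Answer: -16963908883/68887000 ≈ -246.26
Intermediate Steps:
z = -1456 (z = -16*91 = -1456)
q(U, k) = 2*k² (q(U, k) = k*(2*k) = 2*k²)
358502/z + q(-521, (N(-6, 12) + 103) - 150)/(-76208 - 1*113042) = 358502/(-1456) + (2*((-9 + 103) - 150)²)/(-76208 - 1*113042) = 358502*(-1/1456) + (2*(94 - 150)²)/(-76208 - 113042) = -179251/728 + (2*(-56)²)/(-189250) = -179251/728 + (2*3136)*(-1/189250) = -179251/728 + 6272*(-1/189250) = -179251/728 - 3136/94625 = -16963908883/68887000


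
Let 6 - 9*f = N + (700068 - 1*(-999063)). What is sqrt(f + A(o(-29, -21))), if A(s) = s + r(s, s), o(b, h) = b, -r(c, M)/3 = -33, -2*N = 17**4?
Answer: I*sqrt(6626938)/6 ≈ 429.05*I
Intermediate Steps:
N = -83521/2 (N = -1/2*17**4 = -1/2*83521 = -83521/2 ≈ -41761.)
r(c, M) = 99 (r(c, M) = -3*(-33) = 99)
A(s) = 99 + s (A(s) = s + 99 = 99 + s)
f = -3314729/18 (f = 2/3 - (-83521/2 + (700068 - 1*(-999063)))/9 = 2/3 - (-83521/2 + (700068 + 999063))/9 = 2/3 - (-83521/2 + 1699131)/9 = 2/3 - 1/9*3314741/2 = 2/3 - 3314741/18 = -3314729/18 ≈ -1.8415e+5)
sqrt(f + A(o(-29, -21))) = sqrt(-3314729/18 + (99 - 29)) = sqrt(-3314729/18 + 70) = sqrt(-3313469/18) = I*sqrt(6626938)/6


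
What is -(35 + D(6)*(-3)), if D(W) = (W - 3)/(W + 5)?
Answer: -376/11 ≈ -34.182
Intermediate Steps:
D(W) = (-3 + W)/(5 + W)
-(35 + D(6)*(-3)) = -(35 + ((-3 + 6)/(5 + 6))*(-3)) = -(35 + (3/11)*(-3)) = -(35 - 9/11) = -1*376/11 = -376/11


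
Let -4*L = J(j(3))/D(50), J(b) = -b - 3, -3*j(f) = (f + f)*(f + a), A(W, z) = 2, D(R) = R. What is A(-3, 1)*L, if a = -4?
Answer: 1/20 ≈ 0.050000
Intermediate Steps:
j(f) = -2*f*(-4 + f)/3 (j(f) = -(f + f)*(f - 4)/3 = -2*f*(-4 + f)/3)
J(b) = -3 - b
L = 1/40 (L = -(-3 - 2*3*(4 - 1*3)/3)/(4*50) = -(-3 - 2*3*(4 - 3)/3)/(4*50) = -(-3 - 2*3/3)/(4*50) = -(-3 - 1*2)/(4*50) = -(-3 - 2)/(4*50) = -(-5)/(4*50) = -¼*(-⅒) = 1/40 ≈ 0.025000)
A(-3, 1)*L = 2*(1/40) = 1/20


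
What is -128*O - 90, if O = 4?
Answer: -602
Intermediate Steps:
-128*O - 90 = -128*4 - 90 = -512 - 90 = -602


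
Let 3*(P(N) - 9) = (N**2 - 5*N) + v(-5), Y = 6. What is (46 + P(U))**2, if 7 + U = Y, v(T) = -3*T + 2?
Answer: 35344/9 ≈ 3927.1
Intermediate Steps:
v(T) = 2 - 3*T
U = -1 (U = -7 + 6 = -1)
P(N) = 44/3 - 5*N/3 + N**2/3 (P(N) = 9 + ((N**2 - 5*N) + (2 - 3*(-5)))/3 = 9 + ((N**2 - 5*N) + (2 + 15))/3 = 9 + ((N**2 - 5*N) + 17)/3 = 9 + (17 + N**2 - 5*N)/3 = 9 + (17/3 - 5*N/3 + N**2/3) = 44/3 - 5*N/3 + N**2/3)
(46 + P(U))**2 = (46 + (44/3 - 5/3*(-1) + (1/3)*(-1)**2))**2 = (46 + (44/3 + 5/3 + (1/3)*1))**2 = (46 + (44/3 + 5/3 + 1/3))**2 = (46 + 50/3)**2 = (188/3)**2 = 35344/9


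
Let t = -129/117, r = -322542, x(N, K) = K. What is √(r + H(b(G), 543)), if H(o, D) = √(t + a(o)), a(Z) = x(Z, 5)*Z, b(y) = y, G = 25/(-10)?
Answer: √(-1962345528 + 78*I*√82758)/78 ≈ 0.003247 + 567.93*I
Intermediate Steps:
G = -5/2 (G = 25*(-⅒) = -5/2 ≈ -2.5000)
a(Z) = 5*Z
t = -43/39 (t = -129*1/117 = -43/39 ≈ -1.1026)
H(o, D) = √(-43/39 + 5*o)
√(r + H(b(G), 543)) = √(-322542 + √(-1677 + 7605*(-5/2))/39) = √(-322542 + √(-1677 - 38025/2)/39) = √(-322542 + √(-41379/2)/39) = √(-322542 + (I*√82758/2)/39) = √(-322542 + I*√82758/78)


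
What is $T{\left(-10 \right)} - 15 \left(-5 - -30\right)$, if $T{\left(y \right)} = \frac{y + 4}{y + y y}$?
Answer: $- \frac{5626}{15} \approx -375.07$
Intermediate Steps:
$T{\left(y \right)} = \frac{4 + y}{y + y^{2}}$
$T{\left(-10 \right)} - 15 \left(-5 - -30\right) = \frac{4 - 10}{\left(-10\right) \left(1 - 10\right)} - 15 \left(-5 - -30\right) = \left(- \frac{1}{10}\right) \frac{1}{-9} \left(-6\right) - 15 \left(-5 + 30\right) = \left(- \frac{1}{10}\right) \left(- \frac{1}{9}\right) \left(-6\right) - 375 = - \frac{1}{15} - 375 = - \frac{5626}{15}$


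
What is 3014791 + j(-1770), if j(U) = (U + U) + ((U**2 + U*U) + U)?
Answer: 9275281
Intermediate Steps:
j(U) = 2*U**2 + 3*U (j(U) = 2*U + ((U**2 + U**2) + U) = 2*U + (2*U**2 + U) = 2*U + (U + 2*U**2) = 2*U**2 + 3*U)
3014791 + j(-1770) = 3014791 - 1770*(3 + 2*(-1770)) = 3014791 - 1770*(3 - 3540) = 3014791 - 1770*(-3537) = 3014791 + 6260490 = 9275281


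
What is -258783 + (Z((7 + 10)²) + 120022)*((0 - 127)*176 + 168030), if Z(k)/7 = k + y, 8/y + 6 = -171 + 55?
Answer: 1084515697363/61 ≈ 1.7779e+10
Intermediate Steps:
y = -4/61 (y = 8/(-6 + (-171 + 55)) = 8/(-6 - 116) = 8/(-122) = 8*(-1/122) = -4/61 ≈ -0.065574)
Z(k) = -28/61 + 7*k (Z(k) = 7*(k - 4/61) = 7*(-4/61 + k) = -28/61 + 7*k)
-258783 + (Z((7 + 10)²) + 120022)*((0 - 127)*176 + 168030) = -258783 + ((-28/61 + 7*(7 + 10)²) + 120022)*((0 - 127)*176 + 168030) = -258783 + ((-28/61 + 7*17²) + 120022)*(-127*176 + 168030) = -258783 + ((-28/61 + 7*289) + 120022)*(-22352 + 168030) = -258783 + ((-28/61 + 2023) + 120022)*145678 = -258783 + (123375/61 + 120022)*145678 = -258783 + (7444717/61)*145678 = -258783 + 1084531483126/61 = 1084515697363/61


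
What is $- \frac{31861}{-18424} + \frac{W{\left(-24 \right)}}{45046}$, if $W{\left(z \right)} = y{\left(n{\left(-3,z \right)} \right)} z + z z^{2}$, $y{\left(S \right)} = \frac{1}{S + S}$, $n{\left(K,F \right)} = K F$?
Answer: $\frac{1770771239}{1244891256} \approx 1.4224$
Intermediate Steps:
$n{\left(K,F \right)} = F K$
$y{\left(S \right)} = \frac{1}{2 S}$
$W{\left(z \right)} = - \frac{1}{6} + z^{3}$ ($W{\left(z \right)} = \frac{1}{2 z \left(-3\right)} z + z z^{2} = \frac{1}{2 \left(- 3 z\right)} z + z^{3} = \frac{\left(- \frac{1}{3}\right) \frac{1}{z}}{2} z + z^{3} = - \frac{1}{6 z} z + z^{3} = - \frac{1}{6} + z^{3}$)
$- \frac{31861}{-18424} + \frac{W{\left(-24 \right)}}{45046} = - \frac{31861}{-18424} + \frac{- \frac{1}{6} + \left(-24\right)^{3}}{45046} = \left(-31861\right) \left(- \frac{1}{18424}\right) + \left(- \frac{1}{6} - 13824\right) \frac{1}{45046} = \frac{31861}{18424} - \frac{82945}{270276} = \frac{1770771239}{1244891256}$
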